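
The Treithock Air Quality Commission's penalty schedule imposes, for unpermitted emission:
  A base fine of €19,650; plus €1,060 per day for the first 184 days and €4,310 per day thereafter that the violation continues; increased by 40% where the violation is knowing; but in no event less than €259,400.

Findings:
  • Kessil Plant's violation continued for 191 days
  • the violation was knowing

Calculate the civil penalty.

€342,804

First 184 days: 184 × €1,060 = €195,040
Remaining days: (191 − 184) × €4,310 = €30,170
Per-day component: €195,040 + €30,170 = €225,210
Base plus per-day: €19,650 + €225,210 = €244,860
Enhancement: 40% of €244,860 = €97,944
Enhanced fine: €244,860 + €97,944 = €342,804
Minimum €259,400: €342,804 meets the minimum, no increase.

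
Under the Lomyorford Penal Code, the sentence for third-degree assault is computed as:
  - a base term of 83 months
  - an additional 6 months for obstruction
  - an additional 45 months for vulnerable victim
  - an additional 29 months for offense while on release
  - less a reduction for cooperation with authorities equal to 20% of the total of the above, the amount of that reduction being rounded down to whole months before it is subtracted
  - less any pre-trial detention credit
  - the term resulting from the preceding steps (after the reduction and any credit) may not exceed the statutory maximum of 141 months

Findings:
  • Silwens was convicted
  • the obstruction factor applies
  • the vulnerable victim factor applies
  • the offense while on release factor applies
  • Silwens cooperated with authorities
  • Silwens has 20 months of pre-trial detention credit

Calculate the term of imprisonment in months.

Obstruction enhancement: +6 months
Vulnerable victim enhancement: +45 months
Offense while on release enhancement: +29 months
Adjusted term: 83 months + 6 months + 45 months + 29 months = 163 months
Cooperation with authorities reduction: 20% of 163 months = 32 months (rounded down)
After reduction: 163 − 32 = 131 months
Less pre-trial detention credit: 131 months − 20 months = 111 months
Cap at 141 months: 111 months is within the cap, no reduction.

111 months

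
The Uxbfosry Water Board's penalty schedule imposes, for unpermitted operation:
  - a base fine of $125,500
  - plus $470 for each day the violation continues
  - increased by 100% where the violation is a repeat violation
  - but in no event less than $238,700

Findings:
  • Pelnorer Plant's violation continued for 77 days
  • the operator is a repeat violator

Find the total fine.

Per-day component: 77 × $470 = $36,190
Base plus per-day: $125,500 + $36,190 = $161,690
Enhancement: 100% of $161,690 = $161,690
Enhanced fine: $161,690 + $161,690 = $323,380
Minimum $238,700: $323,380 meets the minimum, no increase.

$323,380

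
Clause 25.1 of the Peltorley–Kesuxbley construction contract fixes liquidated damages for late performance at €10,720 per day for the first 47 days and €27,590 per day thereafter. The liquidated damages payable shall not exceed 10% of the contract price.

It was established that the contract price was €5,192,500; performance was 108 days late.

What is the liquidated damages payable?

€519,250

First 47 days: 47 × €10,720 = €503,840
Remaining days: (108 − 47) × €27,590 = €1,682,990
Accrued per-day damages: €503,840 + €1,682,990 = €2,186,830
Cap: 10% of €5,192,500 = €519,250
Cap at €519,250: €2,186,830 exceeds the cap → €519,250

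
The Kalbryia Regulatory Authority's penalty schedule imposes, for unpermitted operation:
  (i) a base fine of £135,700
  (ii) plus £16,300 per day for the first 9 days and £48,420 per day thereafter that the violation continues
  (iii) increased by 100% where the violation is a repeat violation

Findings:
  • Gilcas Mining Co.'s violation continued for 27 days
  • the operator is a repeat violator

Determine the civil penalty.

First 9 days: 9 × £16,300 = £146,700
Remaining days: (27 − 9) × £48,420 = £871,560
Per-day component: £146,700 + £871,560 = £1,018,260
Base plus per-day: £135,700 + £1,018,260 = £1,153,960
Enhancement: 100% of £1,153,960 = £1,153,960
Enhanced fine: £1,153,960 + £1,153,960 = £2,307,920

£2,307,920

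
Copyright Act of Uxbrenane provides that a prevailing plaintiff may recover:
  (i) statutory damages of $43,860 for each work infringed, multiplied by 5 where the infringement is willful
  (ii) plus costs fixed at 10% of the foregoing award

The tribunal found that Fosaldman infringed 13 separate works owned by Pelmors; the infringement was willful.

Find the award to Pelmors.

Statutory damages: 13 × $43,860 = $570,180
Multiplied by 5: 5 × $570,180 = $2,850,900
Costs: 10% of $2,850,900 = $285,090
Award plus costs: $2,850,900 + $285,090 = $3,135,990

$3,135,990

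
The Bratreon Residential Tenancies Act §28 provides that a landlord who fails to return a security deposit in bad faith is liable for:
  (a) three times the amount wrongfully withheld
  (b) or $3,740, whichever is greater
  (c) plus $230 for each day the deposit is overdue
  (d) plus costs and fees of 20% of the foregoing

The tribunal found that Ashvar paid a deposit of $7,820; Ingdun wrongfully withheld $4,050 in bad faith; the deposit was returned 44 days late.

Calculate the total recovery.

Recovery: $26,724

Trebled: 3 × $4,050 = $12,150
Minimum $3,740: $12,150 meets the minimum, no increase.
Late-return penalty: 44 × $230 = $10,120
Damages plus late penalty: $12,150 + $10,120 = $22,270
Costs and fees: 20% of $22,270 = $4,454
Total recovery: $22,270 + $4,454 = $26,724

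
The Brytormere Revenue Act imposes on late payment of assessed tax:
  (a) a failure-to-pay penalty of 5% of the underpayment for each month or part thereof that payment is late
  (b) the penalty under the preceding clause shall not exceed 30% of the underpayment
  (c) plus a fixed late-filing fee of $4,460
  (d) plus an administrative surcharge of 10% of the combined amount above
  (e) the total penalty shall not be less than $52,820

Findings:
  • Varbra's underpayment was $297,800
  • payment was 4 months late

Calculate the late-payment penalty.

$70,422

Accrued rate: 5% × 4 = 20%, capped at 30% → 20%
Failure-to-pay penalty: 20% of $297,800 = $59,560
Penalty before surcharge: $59,560 + $4,460 = $64,020
Administrative surcharge: 10% of $64,020 = $6,402
Total penalty: $64,020 + $6,402 = $70,422
Minimum $52,820: $70,422 meets the minimum, no increase.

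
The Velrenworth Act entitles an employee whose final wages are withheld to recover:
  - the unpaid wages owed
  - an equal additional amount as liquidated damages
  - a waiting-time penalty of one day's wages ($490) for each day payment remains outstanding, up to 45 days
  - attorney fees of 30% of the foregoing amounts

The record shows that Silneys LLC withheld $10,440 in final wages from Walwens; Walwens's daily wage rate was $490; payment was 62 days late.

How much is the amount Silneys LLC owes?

$55,809

Liquidated damages (equal amount): $10,440
Penalty days: min(62, 45) = 45
Waiting-time penalty: 45 × $490 = $22,050
Subtotal: $10,440 + $10,440 + $22,050 = $42,930
Attorney fees: 30% of $42,930 = $12,879
Total award: $42,930 + $12,879 = $55,809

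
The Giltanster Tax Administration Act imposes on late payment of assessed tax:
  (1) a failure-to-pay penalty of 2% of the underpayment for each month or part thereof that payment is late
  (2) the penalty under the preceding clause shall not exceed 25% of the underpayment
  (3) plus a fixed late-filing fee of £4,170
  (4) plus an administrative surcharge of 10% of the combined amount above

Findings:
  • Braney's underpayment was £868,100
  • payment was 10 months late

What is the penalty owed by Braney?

£195,569

Accrued rate: 2% × 10 = 20%, capped at 25% → 20%
Failure-to-pay penalty: 20% of £868,100 = £173,620
Penalty before surcharge: £173,620 + £4,170 = £177,790
Administrative surcharge: 10% of £177,790 = £17,779
Total penalty: £177,790 + £17,779 = £195,569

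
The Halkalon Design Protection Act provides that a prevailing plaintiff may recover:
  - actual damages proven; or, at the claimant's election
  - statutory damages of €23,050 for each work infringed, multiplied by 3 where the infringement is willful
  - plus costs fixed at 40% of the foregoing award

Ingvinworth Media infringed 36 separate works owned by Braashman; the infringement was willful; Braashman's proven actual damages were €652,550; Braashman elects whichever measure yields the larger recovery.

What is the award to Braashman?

Award: €3,485,160

Statutory damages: 36 × €23,050 = €829,800
Trebled: 3 × €829,800 = €2,489,400
Greater of actual damages (€652,550) or enhanced statutory damages (€2,489,400): €2,489,400
Costs: 40% of €2,489,400 = €995,760
Award plus costs: €2,489,400 + €995,760 = €3,485,160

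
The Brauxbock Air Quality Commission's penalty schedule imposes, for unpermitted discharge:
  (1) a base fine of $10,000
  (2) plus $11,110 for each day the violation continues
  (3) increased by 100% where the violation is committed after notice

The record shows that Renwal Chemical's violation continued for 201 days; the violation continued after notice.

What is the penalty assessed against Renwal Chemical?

Per-day component: 201 × $11,110 = $2,233,110
Base plus per-day: $10,000 + $2,233,110 = $2,243,110
Enhancement: 100% of $2,243,110 = $2,243,110
Enhanced fine: $2,243,110 + $2,243,110 = $4,486,220

$4,486,220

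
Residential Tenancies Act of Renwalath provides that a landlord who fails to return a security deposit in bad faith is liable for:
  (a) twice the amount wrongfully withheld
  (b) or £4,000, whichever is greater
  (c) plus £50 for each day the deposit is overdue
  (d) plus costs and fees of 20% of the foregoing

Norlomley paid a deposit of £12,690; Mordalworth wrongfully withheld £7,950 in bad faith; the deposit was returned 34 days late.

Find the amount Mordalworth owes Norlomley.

Doubled: 2 × £7,950 = £15,900
Minimum £4,000: £15,900 meets the minimum, no increase.
Late-return penalty: 34 × £50 = £1,700
Damages plus late penalty: £15,900 + £1,700 = £17,600
Costs and fees: 20% of £17,600 = £3,520
Total recovery: £17,600 + £3,520 = £21,120

£21,120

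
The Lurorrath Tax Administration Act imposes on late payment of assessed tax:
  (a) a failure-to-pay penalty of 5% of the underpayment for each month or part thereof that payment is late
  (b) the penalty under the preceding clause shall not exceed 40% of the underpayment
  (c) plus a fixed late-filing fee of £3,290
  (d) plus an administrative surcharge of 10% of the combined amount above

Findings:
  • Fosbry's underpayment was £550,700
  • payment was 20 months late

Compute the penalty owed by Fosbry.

Accrued rate: 5% × 20 = 100%, capped at 40% → 40%
Failure-to-pay penalty: 40% of £550,700 = £220,280
Penalty before surcharge: £220,280 + £3,290 = £223,570
Administrative surcharge: 10% of £223,570 = £22,357
Total penalty: £223,570 + £22,357 = £245,927

£245,927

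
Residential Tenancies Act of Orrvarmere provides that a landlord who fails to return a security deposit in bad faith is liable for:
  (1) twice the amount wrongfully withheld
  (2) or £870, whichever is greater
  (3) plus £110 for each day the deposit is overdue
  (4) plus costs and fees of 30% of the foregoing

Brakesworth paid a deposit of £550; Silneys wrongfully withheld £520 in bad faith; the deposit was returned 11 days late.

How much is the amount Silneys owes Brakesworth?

£2,925

Doubled: 2 × £520 = £1,040
Minimum £870: £1,040 meets the minimum, no increase.
Late-return penalty: 11 × £110 = £1,210
Damages plus late penalty: £1,040 + £1,210 = £2,250
Costs and fees: 30% of £2,250 = £675
Total recovery: £2,250 + £675 = £2,925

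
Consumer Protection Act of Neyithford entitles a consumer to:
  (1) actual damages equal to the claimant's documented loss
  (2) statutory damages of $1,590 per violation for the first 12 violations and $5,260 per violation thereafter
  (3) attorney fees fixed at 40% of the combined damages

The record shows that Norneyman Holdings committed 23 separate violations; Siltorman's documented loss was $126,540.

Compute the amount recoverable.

$284,872

First 12 violations: 12 × $1,590 = $19,080
Remaining violations: (23 − 12) × $5,260 = $57,860
Statutory damages: $19,080 + $57,860 = $76,940
Combined damages: $126,540 + $76,940 = $203,480
Attorney fees: 40% of $203,480 = $81,392
Total recovery: $203,480 + $81,392 = $284,872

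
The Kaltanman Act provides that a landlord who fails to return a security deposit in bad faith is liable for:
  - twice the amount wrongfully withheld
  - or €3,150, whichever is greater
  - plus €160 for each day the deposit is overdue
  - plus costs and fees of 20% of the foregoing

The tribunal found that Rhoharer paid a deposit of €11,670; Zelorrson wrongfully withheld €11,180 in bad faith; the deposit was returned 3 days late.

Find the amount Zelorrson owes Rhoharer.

Doubled: 2 × €11,180 = €22,360
Minimum €3,150: €22,360 meets the minimum, no increase.
Late-return penalty: 3 × €160 = €480
Damages plus late penalty: €22,360 + €480 = €22,840
Costs and fees: 20% of €22,840 = €4,568
Total recovery: €22,840 + €4,568 = €27,408

€27,408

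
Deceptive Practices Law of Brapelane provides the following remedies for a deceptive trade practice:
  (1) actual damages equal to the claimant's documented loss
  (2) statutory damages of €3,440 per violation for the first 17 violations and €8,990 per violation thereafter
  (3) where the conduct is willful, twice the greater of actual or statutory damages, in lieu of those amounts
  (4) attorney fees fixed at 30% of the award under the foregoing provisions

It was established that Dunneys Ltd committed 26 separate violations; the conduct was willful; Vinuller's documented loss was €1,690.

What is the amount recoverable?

€362,414

First 17 violations: 17 × €3,440 = €58,480
Remaining violations: (26 − 17) × €8,990 = €80,910
Statutory damages: €58,480 + €80,910 = €139,390
Greater of actual damages (€1,690) or statutory damages (€139,390): €139,390
Doubled: 2 × €139,390 = €278,780
Attorney fees: 30% of €278,780 = €83,634
Total recovery: €278,780 + €83,634 = €362,414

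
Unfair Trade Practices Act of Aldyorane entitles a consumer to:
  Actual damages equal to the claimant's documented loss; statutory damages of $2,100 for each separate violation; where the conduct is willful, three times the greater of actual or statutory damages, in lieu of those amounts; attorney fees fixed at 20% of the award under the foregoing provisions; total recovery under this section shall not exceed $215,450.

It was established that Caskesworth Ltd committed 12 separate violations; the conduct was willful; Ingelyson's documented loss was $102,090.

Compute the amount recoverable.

Statutory damages: 12 × $2,100 = $25,200
Greater of actual damages ($102,090) or statutory damages ($25,200): $102,090
Trebled: 3 × $102,090 = $306,270
Attorney fees: 20% of $306,270 = $61,254
Total before cap: $306,270 + $61,254 = $367,524
Cap at $215,450: $367,524 exceeds the cap → $215,450

$215,450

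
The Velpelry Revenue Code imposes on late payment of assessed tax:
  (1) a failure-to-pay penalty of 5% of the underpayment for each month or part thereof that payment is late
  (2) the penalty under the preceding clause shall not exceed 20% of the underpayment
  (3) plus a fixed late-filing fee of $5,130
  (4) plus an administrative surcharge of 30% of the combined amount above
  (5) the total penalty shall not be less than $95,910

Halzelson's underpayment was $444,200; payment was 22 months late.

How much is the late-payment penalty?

Accrued rate: 5% × 22 = 110%, capped at 20% → 20%
Failure-to-pay penalty: 20% of $444,200 = $88,840
Penalty before surcharge: $88,840 + $5,130 = $93,970
Administrative surcharge: 30% of $93,970 = $28,191
Total penalty: $93,970 + $28,191 = $122,161
Minimum $95,910: $122,161 meets the minimum, no increase.

$122,161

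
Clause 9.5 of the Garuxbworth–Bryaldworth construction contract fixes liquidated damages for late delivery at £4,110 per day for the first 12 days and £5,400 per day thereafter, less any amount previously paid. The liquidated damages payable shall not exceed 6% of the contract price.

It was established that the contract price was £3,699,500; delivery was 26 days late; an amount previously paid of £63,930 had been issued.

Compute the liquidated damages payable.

£60,990

First 12 days: 12 × £4,110 = £49,320
Remaining days: (26 − 12) × £5,400 = £75,600
Accrued per-day damages: £49,320 + £75,600 = £124,920
Less amount previously paid: £124,920 − £63,930 = £60,990
Cap: 6% of £3,699,500 = £221,970
Cap at £221,970: £60,990 is within the cap, no reduction.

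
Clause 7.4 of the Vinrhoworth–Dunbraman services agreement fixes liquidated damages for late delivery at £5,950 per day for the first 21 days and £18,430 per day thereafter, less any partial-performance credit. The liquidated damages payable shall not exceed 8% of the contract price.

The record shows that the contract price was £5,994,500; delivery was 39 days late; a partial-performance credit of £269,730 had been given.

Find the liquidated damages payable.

£186,960

First 21 days: 21 × £5,950 = £124,950
Remaining days: (39 − 21) × £18,430 = £331,740
Accrued per-day damages: £124,950 + £331,740 = £456,690
Less partial-performance credit: £456,690 − £269,730 = £186,960
Cap: 8% of £5,994,500 = £479,560
Cap at £479,560: £186,960 is within the cap, no reduction.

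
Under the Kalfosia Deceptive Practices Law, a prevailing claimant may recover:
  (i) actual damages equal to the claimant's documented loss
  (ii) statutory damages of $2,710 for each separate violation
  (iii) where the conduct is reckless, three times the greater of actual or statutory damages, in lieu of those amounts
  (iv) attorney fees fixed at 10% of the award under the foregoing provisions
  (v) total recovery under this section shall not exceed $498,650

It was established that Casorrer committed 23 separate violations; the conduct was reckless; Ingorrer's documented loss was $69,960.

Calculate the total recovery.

Total recovery: $230,868

Statutory damages: 23 × $2,710 = $62,330
Greater of actual damages ($69,960) or statutory damages ($62,330): $69,960
Trebled: 3 × $69,960 = $209,880
Attorney fees: 10% of $209,880 = $20,988
Total before cap: $209,880 + $20,988 = $230,868
Cap at $498,650: $230,868 is within the cap, no reduction.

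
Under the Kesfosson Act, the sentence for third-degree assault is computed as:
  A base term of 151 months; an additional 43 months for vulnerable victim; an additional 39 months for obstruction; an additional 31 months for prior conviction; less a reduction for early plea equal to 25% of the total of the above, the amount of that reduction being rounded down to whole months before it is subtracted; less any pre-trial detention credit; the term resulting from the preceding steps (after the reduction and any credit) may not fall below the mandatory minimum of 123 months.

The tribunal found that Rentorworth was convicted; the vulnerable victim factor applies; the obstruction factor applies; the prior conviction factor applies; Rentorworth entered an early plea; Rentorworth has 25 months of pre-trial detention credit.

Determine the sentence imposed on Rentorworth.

173 months

Vulnerable victim enhancement: +43 months
Obstruction enhancement: +39 months
Prior conviction enhancement: +31 months
Adjusted term: 151 months + 43 months + 39 months + 31 months = 264 months
Early plea reduction: 25% of 264 months = 66 months (rounded down)
After reduction: 264 − 66 = 198 months
Less pre-trial detention credit: 198 months − 25 months = 173 months
Minimum 123 months: 173 months meets the minimum, no increase.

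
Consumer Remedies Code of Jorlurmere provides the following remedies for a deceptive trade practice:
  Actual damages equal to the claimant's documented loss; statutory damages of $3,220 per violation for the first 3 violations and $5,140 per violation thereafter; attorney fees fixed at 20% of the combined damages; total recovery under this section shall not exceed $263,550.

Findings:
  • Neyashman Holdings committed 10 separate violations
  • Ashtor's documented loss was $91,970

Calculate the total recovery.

First 3 violations: 3 × $3,220 = $9,660
Remaining violations: (10 − 3) × $5,140 = $35,980
Statutory damages: $9,660 + $35,980 = $45,640
Combined damages: $91,970 + $45,640 = $137,610
Attorney fees: 20% of $137,610 = $27,522
Total before cap: $137,610 + $27,522 = $165,132
Cap at $263,550: $165,132 is within the cap, no reduction.

$165,132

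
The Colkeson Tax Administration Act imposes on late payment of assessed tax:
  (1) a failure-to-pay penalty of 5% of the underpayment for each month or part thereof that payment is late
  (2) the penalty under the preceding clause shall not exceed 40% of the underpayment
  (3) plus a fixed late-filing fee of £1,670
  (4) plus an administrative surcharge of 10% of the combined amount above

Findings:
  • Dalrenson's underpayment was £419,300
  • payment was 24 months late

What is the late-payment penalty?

Penalty: £186,329

Accrued rate: 5% × 24 = 120%, capped at 40% → 40%
Failure-to-pay penalty: 40% of £419,300 = £167,720
Penalty before surcharge: £167,720 + £1,670 = £169,390
Administrative surcharge: 10% of £169,390 = £16,939
Total penalty: £169,390 + £16,939 = £186,329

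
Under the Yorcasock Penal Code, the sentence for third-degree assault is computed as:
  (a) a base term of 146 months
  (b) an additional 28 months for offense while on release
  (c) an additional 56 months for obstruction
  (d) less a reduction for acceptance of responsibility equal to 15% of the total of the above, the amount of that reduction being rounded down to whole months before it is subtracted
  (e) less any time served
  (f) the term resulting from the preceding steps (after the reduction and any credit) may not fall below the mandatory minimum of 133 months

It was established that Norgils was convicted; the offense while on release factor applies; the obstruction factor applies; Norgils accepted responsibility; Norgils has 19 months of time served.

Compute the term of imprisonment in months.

177 months

Offense while on release enhancement: +28 months
Obstruction enhancement: +56 months
Adjusted term: 146 months + 28 months + 56 months = 230 months
Acceptance of responsibility reduction: 15% of 230 months = 34 months (rounded down)
After reduction: 230 − 34 = 196 months
Less time served: 196 months − 19 months = 177 months
Minimum 133 months: 177 months meets the minimum, no increase.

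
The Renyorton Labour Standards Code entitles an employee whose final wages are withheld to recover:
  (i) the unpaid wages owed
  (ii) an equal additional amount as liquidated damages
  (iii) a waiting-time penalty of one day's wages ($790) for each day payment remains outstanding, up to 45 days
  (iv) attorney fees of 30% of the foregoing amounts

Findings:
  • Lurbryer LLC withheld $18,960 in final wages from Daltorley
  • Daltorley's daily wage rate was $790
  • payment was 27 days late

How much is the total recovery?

Total award: $77,025

Liquidated damages (equal amount): $18,960
Penalty days: min(27, 45) = 27
Waiting-time penalty: 27 × $790 = $21,330
Subtotal: $18,960 + $18,960 + $21,330 = $59,250
Attorney fees: 30% of $59,250 = $17,775
Total award: $59,250 + $17,775 = $77,025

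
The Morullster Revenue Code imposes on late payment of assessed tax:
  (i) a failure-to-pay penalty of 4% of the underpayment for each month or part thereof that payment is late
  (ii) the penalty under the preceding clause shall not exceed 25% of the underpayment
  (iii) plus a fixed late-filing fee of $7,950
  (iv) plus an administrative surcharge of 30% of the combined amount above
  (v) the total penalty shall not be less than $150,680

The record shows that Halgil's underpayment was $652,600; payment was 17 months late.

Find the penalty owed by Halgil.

Accrued rate: 4% × 17 = 68%, capped at 25% → 25%
Failure-to-pay penalty: 25% of $652,600 = $163,150
Penalty before surcharge: $163,150 + $7,950 = $171,100
Administrative surcharge: 30% of $171,100 = $51,330
Total penalty: $171,100 + $51,330 = $222,430
Minimum $150,680: $222,430 meets the minimum, no increase.

$222,430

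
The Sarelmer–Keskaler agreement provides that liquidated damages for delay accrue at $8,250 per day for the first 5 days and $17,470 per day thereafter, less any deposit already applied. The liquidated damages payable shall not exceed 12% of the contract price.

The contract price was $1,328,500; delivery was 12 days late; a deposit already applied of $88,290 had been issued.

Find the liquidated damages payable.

$75,250

First 5 days: 5 × $8,250 = $41,250
Remaining days: (12 − 5) × $17,470 = $122,290
Accrued per-day damages: $41,250 + $122,290 = $163,540
Less deposit already applied: $163,540 − $88,290 = $75,250
Cap: 12% of $1,328,500 = $159,420
Cap at $159,420: $75,250 is within the cap, no reduction.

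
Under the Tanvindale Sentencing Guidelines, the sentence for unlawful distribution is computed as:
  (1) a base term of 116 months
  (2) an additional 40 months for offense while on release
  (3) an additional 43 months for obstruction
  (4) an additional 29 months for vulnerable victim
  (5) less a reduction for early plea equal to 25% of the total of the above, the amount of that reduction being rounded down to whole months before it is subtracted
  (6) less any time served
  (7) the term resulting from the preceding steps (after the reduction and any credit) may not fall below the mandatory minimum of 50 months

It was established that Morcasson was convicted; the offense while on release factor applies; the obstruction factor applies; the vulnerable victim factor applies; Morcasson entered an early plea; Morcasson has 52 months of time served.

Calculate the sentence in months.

Offense while on release enhancement: +40 months
Obstruction enhancement: +43 months
Vulnerable victim enhancement: +29 months
Adjusted term: 116 months + 40 months + 43 months + 29 months = 228 months
Early plea reduction: 25% of 228 months = 57 months (rounded down)
After reduction: 228 − 57 = 171 months
Less time served: 171 months − 52 months = 119 months
Minimum 50 months: 119 months meets the minimum, no increase.

119 months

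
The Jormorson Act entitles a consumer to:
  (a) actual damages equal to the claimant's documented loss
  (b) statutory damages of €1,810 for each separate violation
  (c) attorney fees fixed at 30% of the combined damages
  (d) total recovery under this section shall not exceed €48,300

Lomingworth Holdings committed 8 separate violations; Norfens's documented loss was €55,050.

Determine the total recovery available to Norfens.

€48,300

Statutory damages: 8 × €1,810 = €14,480
Combined damages: €55,050 + €14,480 = €69,530
Attorney fees: 30% of €69,530 = €20,859
Total before cap: €69,530 + €20,859 = €90,389
Cap at €48,300: €90,389 exceeds the cap → €48,300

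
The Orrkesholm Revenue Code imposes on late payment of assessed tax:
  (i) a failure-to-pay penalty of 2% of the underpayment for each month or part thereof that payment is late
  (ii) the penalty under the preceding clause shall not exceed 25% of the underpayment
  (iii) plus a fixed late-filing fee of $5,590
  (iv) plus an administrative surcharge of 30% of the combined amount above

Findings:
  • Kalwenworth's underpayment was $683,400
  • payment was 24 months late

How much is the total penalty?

Accrued rate: 2% × 24 = 48%, capped at 25% → 25%
Failure-to-pay penalty: 25% of $683,400 = $170,850
Penalty before surcharge: $170,850 + $5,590 = $176,440
Administrative surcharge: 30% of $176,440 = $52,932
Total penalty: $176,440 + $52,932 = $229,372

$229,372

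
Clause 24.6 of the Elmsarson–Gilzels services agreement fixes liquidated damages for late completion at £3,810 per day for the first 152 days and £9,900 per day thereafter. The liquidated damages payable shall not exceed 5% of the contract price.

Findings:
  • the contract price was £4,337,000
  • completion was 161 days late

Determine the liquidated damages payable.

Liquidated damages: £216,850

First 152 days: 152 × £3,810 = £579,120
Remaining days: (161 − 152) × £9,900 = £89,100
Accrued per-day damages: £579,120 + £89,100 = £668,220
Cap: 5% of £4,337,000 = £216,850
Cap at £216,850: £668,220 exceeds the cap → £216,850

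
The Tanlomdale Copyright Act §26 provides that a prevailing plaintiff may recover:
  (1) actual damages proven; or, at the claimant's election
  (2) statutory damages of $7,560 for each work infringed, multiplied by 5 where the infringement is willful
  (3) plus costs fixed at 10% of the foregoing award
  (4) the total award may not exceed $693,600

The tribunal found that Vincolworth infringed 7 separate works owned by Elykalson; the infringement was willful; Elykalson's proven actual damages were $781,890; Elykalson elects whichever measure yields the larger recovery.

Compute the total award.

Statutory damages: 7 × $7,560 = $52,920
Multiplied by 5: 5 × $52,920 = $264,600
Greater of actual damages ($781,890) or enhanced statutory damages ($264,600): $781,890
Costs: 10% of $781,890 = $78,189
Award plus costs: $781,890 + $78,189 = $860,079
Cap at $693,600: $860,079 exceeds the cap → $693,600

$693,600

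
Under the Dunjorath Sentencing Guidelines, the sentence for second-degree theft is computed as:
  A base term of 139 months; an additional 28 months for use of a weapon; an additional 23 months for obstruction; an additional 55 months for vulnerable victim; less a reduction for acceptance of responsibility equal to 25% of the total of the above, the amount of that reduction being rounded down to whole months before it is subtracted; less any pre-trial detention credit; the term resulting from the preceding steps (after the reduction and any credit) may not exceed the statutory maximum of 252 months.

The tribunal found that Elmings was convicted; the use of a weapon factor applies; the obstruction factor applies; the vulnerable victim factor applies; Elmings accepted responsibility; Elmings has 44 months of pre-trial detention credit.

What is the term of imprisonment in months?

140 months

Use of a weapon enhancement: +28 months
Obstruction enhancement: +23 months
Vulnerable victim enhancement: +55 months
Adjusted term: 139 months + 28 months + 23 months + 55 months = 245 months
Acceptance of responsibility reduction: 25% of 245 months = 61 months (rounded down)
After reduction: 245 − 61 = 184 months
Less pre-trial detention credit: 184 months − 44 months = 140 months
Cap at 252 months: 140 months is within the cap, no reduction.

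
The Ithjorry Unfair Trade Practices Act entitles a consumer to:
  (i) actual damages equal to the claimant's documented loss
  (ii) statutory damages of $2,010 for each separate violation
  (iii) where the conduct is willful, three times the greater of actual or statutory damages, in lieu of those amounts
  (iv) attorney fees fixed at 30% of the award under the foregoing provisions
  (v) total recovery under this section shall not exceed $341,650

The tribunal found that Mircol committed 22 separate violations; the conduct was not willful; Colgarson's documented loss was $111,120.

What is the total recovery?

$201,942

Statutory damages: 22 × $2,010 = $44,220
Conduct not willful: the in-lieu enhancement does not apply.
Actual plus statutory damages: $111,120 + $44,220 = $155,340
Attorney fees: 30% of $155,340 = $46,602
Total before cap: $155,340 + $46,602 = $201,942
Cap at $341,650: $201,942 is within the cap, no reduction.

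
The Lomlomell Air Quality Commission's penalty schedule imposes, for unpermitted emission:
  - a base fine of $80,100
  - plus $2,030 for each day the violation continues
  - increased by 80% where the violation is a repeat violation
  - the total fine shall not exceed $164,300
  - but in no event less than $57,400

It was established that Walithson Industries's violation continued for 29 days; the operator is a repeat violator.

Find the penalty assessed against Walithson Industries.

Civil penalty: $164,300

Per-day component: 29 × $2,030 = $58,870
Base plus per-day: $80,100 + $58,870 = $138,970
Enhancement: 80% of $138,970 = $111,176
Enhanced fine: $138,970 + $111,176 = $250,146
Cap at $164,300: $250,146 exceeds the cap → $164,300
Minimum $57,400: $164,300 meets the minimum, no increase.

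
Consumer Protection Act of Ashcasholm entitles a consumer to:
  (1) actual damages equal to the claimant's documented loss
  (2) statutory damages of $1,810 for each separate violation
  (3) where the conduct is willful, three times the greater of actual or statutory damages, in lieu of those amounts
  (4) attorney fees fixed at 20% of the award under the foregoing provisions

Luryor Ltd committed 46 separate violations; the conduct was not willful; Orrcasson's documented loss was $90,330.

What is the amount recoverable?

Statutory damages: 46 × $1,810 = $83,260
Conduct not willful: the in-lieu enhancement does not apply.
Actual plus statutory damages: $90,330 + $83,260 = $173,590
Attorney fees: 20% of $173,590 = $34,718
Total recovery: $173,590 + $34,718 = $208,308

$208,308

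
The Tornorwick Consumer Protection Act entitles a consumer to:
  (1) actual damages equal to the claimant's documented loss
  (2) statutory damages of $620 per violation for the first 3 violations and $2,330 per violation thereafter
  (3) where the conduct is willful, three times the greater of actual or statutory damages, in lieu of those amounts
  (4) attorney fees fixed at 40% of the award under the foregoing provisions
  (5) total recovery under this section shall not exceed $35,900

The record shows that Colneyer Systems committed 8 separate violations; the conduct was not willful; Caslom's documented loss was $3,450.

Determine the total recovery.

First 3 violations: 3 × $620 = $1,860
Remaining violations: (8 − 3) × $2,330 = $11,650
Statutory damages: $1,860 + $11,650 = $13,510
Conduct not willful: the in-lieu enhancement does not apply.
Actual plus statutory damages: $3,450 + $13,510 = $16,960
Attorney fees: 40% of $16,960 = $6,784
Total before cap: $16,960 + $6,784 = $23,744
Cap at $35,900: $23,744 is within the cap, no reduction.

$23,744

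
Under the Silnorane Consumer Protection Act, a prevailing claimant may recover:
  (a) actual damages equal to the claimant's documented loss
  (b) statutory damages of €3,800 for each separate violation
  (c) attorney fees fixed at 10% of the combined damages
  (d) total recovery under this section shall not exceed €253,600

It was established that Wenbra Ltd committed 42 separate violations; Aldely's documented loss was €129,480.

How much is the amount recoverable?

€253,600

Statutory damages: 42 × €3,800 = €159,600
Combined damages: €129,480 + €159,600 = €289,080
Attorney fees: 10% of €289,080 = €28,908
Total before cap: €289,080 + €28,908 = €317,988
Cap at €253,600: €317,988 exceeds the cap → €253,600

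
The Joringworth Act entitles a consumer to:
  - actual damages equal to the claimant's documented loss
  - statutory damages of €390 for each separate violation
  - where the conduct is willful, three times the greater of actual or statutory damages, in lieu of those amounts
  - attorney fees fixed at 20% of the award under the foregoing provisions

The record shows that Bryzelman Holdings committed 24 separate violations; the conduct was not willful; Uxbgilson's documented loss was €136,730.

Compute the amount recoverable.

Statutory damages: 24 × €390 = €9,360
Conduct not willful: the in-lieu enhancement does not apply.
Actual plus statutory damages: €136,730 + €9,360 = €146,090
Attorney fees: 20% of €146,090 = €29,218
Total recovery: €146,090 + €29,218 = €175,308

€175,308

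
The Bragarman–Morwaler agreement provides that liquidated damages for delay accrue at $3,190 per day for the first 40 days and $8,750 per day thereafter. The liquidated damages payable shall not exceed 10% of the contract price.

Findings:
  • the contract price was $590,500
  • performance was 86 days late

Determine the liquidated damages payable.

First 40 days: 40 × $3,190 = $127,600
Remaining days: (86 − 40) × $8,750 = $402,500
Accrued per-day damages: $127,600 + $402,500 = $530,100
Cap: 10% of $590,500 = $59,050
Cap at $59,050: $530,100 exceeds the cap → $59,050

$59,050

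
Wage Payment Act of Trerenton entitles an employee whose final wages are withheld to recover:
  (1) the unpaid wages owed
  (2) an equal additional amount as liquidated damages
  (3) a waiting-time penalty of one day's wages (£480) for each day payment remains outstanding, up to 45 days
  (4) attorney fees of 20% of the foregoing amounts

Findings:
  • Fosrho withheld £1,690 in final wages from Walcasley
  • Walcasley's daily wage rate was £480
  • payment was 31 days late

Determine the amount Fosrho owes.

£21,912

Liquidated damages (equal amount): £1,690
Penalty days: min(31, 45) = 31
Waiting-time penalty: 31 × £480 = £14,880
Subtotal: £1,690 + £1,690 + £14,880 = £18,260
Attorney fees: 20% of £18,260 = £3,652
Total award: £18,260 + £3,652 = £21,912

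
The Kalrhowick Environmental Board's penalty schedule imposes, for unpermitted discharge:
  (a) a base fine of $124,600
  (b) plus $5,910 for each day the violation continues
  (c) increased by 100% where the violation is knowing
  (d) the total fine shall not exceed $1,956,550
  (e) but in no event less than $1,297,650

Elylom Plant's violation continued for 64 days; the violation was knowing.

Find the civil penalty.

Per-day component: 64 × $5,910 = $378,240
Base plus per-day: $124,600 + $378,240 = $502,840
Enhancement: 100% of $502,840 = $502,840
Enhanced fine: $502,840 + $502,840 = $1,005,680
Cap at $1,956,550: $1,005,680 is within the cap, no reduction.
Minimum $1,297,650: $1,005,680 is below the minimum → $1,297,650

$1,297,650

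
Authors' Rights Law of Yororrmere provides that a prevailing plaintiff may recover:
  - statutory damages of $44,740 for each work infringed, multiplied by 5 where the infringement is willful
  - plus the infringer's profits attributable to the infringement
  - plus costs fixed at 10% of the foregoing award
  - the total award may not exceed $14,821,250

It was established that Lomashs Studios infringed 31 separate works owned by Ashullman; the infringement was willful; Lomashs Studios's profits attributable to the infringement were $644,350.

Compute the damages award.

Statutory damages: 31 × $44,740 = $1,386,940
Multiplied by 5: 5 × $1,386,940 = $6,934,700
Combined award: $6,934,700 + $644,350 = $7,579,050
Costs: 10% of $7,579,050 = $757,905
Award plus costs: $7,579,050 + $757,905 = $8,336,955
Cap at $14,821,250: $8,336,955 is within the cap, no reduction.

Award: $8,336,955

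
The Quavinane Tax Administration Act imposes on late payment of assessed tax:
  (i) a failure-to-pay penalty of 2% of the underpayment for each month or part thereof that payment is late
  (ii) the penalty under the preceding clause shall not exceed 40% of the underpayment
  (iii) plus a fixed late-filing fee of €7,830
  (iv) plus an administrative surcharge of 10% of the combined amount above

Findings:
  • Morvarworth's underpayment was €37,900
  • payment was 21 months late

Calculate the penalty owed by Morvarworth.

Penalty: €25,289

Accrued rate: 2% × 21 = 42%, capped at 40% → 40%
Failure-to-pay penalty: 40% of €37,900 = €15,160
Penalty before surcharge: €15,160 + €7,830 = €22,990
Administrative surcharge: 10% of €22,990 = €2,299
Total penalty: €22,990 + €2,299 = €25,289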